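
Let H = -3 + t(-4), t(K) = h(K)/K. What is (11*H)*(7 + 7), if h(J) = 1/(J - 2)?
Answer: -5467/12 ≈ -455.58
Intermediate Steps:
h(J) = 1/(-2 + J)
t(K) = 1/(K*(-2 + K)) (t(K) = 1/((-2 + K)*K) = 1/(K*(-2 + K)))
H = -71/24 (H = -3 + 1/((-4)*(-2 - 4)) = -3 - ¼/(-6) = -3 - ¼*(-⅙) = -3 + 1/24 = -71/24 ≈ -2.9583)
(11*H)*(7 + 7) = (11*(-71/24))*(7 + 7) = -781/24*14 = -5467/12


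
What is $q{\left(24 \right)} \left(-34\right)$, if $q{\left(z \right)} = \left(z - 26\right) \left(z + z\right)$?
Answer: $3264$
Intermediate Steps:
$q{\left(z \right)} = 2 z \left(-26 + z\right)$ ($q{\left(z \right)} = \left(-26 + z\right) 2 z = 2 z \left(-26 + z\right)$)
$q{\left(24 \right)} \left(-34\right) = 2 \cdot 24 \left(-26 + 24\right) \left(-34\right) = 2 \cdot 24 \left(-2\right) \left(-34\right) = \left(-96\right) \left(-34\right) = 3264$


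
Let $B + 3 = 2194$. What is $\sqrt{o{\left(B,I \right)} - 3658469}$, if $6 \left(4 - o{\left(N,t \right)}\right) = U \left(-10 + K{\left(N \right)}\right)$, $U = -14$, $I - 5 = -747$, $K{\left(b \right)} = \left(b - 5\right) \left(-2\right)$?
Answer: $\frac{i \sqrt{33018207}}{3} \approx 1915.4 i$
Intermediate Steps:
$K{\left(b \right)} = 10 - 2 b$ ($K{\left(b \right)} = \left(-5 + b\right) \left(-2\right) = 10 - 2 b$)
$I = -742$ ($I = 5 - 747 = -742$)
$B = 2191$ ($B = -3 + 2194 = 2191$)
$o{\left(N,t \right)} = 4 - \frac{14 N}{3}$ ($o{\left(N,t \right)} = 4 - \frac{\left(-14\right) \left(-10 - \left(-10 + 2 N\right)\right)}{6} = 4 - \frac{\left(-14\right) \left(- 2 N\right)}{6} = 4 - \frac{28 N}{6} = 4 - \frac{14 N}{3}$)
$\sqrt{o{\left(B,I \right)} - 3658469} = \sqrt{\left(4 - \frac{30674}{3}\right) - 3658469} = \sqrt{- \frac{30662}{3} - 3658469} = \sqrt{- \frac{11006069}{3}} = \frac{i \sqrt{33018207}}{3}$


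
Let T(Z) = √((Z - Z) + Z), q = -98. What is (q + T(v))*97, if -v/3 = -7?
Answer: -9506 + 97*√21 ≈ -9061.5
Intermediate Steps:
v = 21 (v = -3*(-7) = 21)
T(Z) = √Z (T(Z) = √(0 + Z) = √Z)
(q + T(v))*97 = (-98 + √21)*97 = -9506 + 97*√21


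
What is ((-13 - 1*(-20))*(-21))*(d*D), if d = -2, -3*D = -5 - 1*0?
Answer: 490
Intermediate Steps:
D = 5/3 (D = -(-5 - 1*0)/3 = -(-5 + 0)/3 = -1/3*(-5) = 5/3 ≈ 1.6667)
((-13 - 1*(-20))*(-21))*(d*D) = ((-13 - 1*(-20))*(-21))*(-2*5/3) = ((-13 + 20)*(-21))*(-10/3) = (7*(-21))*(-10/3) = -147*(-10/3) = 490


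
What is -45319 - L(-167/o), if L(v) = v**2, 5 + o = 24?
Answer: -16388048/361 ≈ -45396.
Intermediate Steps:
o = 19 (o = -5 + 24 = 19)
-45319 - L(-167/o) = -45319 - (-167/19)**2 = -45319 - 1*27889/361 = -45319 - 27889/361 = -16388048/361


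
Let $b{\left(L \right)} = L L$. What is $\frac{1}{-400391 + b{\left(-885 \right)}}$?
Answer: $\frac{1}{382834} \approx 2.6121 \cdot 10^{-6}$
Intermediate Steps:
$b{\left(L \right)} = L^{2}$
$\frac{1}{-400391 + b{\left(-885 \right)}} = \frac{1}{-400391 + \left(-885\right)^{2}} = \frac{1}{-400391 + 783225} = \frac{1}{382834}$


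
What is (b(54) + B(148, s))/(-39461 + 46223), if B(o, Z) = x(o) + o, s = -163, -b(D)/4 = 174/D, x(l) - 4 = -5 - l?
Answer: -125/60858 ≈ -0.0020540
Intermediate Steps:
x(l) = -1 - l (x(l) = 4 + (-5 - l) = -1 - l)
b(D) = -696/D
B(o, Z) = -1 (B(o, Z) = (-1 - o) + o = -1)
(b(54) + B(148, s))/(-39461 + 46223) = (-696/54 - 1)/(-39461 + 46223) = (-696*1/54 - 1)/6762 = (-116/9 - 1)*(1/6762) = -125/9*1/6762 = -125/60858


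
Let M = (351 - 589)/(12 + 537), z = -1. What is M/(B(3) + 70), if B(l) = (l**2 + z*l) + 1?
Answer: -34/6039 ≈ -0.0056301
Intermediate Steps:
B(l) = 1 + l**2 - l (B(l) = (l**2 - l) + 1 = 1 + l**2 - l)
M = -238/549 ≈ -0.43352
M/(B(3) + 70) = -238/(549*((1 + 3**2 - 1*3) + 70)) = -238/(549*((1 + 9 - 3) + 70)) = -238/(549*(7 + 70)) = -238/549/77 = -238/549*1/77 = -34/6039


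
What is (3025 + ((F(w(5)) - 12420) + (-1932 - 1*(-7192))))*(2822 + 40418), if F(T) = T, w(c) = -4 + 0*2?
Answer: -178970360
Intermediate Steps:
w(c) = -4 (w(c) = -4 + 0 = -4)
(3025 + ((F(w(5)) - 12420) + (-1932 - 1*(-7192))))*(2822 + 40418) = (3025 + ((-4 - 12420) + (-1932 - 1*(-7192))))*(2822 + 40418) = (3025 + (-12424 + (-1932 + 7192)))*43240 = (3025 + (-12424 + 5260))*43240 = (3025 - 7164)*43240 = -4139*43240 = -178970360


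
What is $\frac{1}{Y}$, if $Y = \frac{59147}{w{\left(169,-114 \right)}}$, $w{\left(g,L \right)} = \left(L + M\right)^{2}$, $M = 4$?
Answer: $\frac{1100}{5377} \approx 0.20458$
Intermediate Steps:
$w{\left(g,L \right)} = \left(4 + L\right)^{2}$ ($w{\left(g,L \right)} = \left(L + 4\right)^{2} = \left(4 + L\right)^{2}$)
$Y = \frac{5377}{1100}$ ($Y = \frac{59147}{\left(4 - 114\right)^{2}} = \frac{59147}{\left(-110\right)^{2}} = \frac{59147}{12100} = 59147 \cdot \frac{1}{12100} = \frac{5377}{1100} \approx 4.8882$)
$\frac{1}{Y} = \frac{1}{\frac{5377}{1100}} = \frac{1100}{5377}$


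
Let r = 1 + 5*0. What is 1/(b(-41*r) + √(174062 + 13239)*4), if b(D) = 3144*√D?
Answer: 1/(4*(√187301 + 786*I*√41)) ≈ 4.2402e-6 - 4.9309e-5*I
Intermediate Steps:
r = 1 (r = 1 + 0 = 1)
1/(b(-41*r) + √(174062 + 13239)*4) = 1/(3144*√(-41*1) + √(174062 + 13239)*4) = 1/(3144*√(-41) + √187301*4) = 1/(3144*(I*√41) + 4*√187301) = 1/(3144*I*√41 + 4*√187301) = 1/(4*√187301 + 3144*I*√41)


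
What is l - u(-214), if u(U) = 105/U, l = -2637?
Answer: -564213/214 ≈ -2636.5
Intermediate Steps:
l - u(-214) = -2637 - 105/(-214) = -2637 - 105*(-1)/214 = -2637 - 1*(-105/214) = -2637 + 105/214 = -564213/214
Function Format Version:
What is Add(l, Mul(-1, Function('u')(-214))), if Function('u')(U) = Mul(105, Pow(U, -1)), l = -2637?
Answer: Rational(-564213, 214) ≈ -2636.5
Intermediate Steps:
Add(l, Mul(-1, Function('u')(-214))) = Add(-2637, Mul(-1, Mul(105, Pow(-214, -1)))) = Add(-2637, Mul(-1, Mul(105, Rational(-1, 214)))) = Add(-2637, Mul(-1, Rational(-105, 214))) = Add(-2637, Rational(105, 214)) = Rational(-564213, 214)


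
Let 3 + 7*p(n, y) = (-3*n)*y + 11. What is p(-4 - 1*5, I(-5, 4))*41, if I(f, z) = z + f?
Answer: -779/7 ≈ -111.29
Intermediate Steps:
I(f, z) = f + z
p(n, y) = 8/7 - 3*n*y/7 (p(n, y) = -3/7 + ((-3*n)*y + 11)/7 = -3/7 + (-3*n*y + 11)/7 = -3/7 + (11 - 3*n*y)/7 = -3/7 + (11/7 - 3*n*y/7) = 8/7 - 3*n*y/7)
p(-4 - 1*5, I(-5, 4))*41 = (8/7 - 3*(-4 - 1*5)*(-5 + 4)/7)*41 = (8/7 - 3/7*(-4 - 5)*(-1))*41 = (8/7 - 3/7*(-9)*(-1))*41 = (8/7 - 27/7)*41 = -19/7*41 = -779/7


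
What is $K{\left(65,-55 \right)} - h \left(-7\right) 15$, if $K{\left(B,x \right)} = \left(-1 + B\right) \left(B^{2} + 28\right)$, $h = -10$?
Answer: $271142$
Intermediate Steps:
$K{\left(B,x \right)} = \left(-1 + B\right) \left(28 + B^{2}\right)$
$K{\left(65,-55 \right)} - h \left(-7\right) 15 = \left(-28 + 65^{3} - 65^{2} + 28 \cdot 65\right) - \left(-10\right) \left(-7\right) 15 = \left(-28 + 274625 - 4225 + 1820\right) - 70 \cdot 15 = \left(-28 + 274625 - 4225 + 1820\right) - 1050 = 272192 - 1050 = 271142$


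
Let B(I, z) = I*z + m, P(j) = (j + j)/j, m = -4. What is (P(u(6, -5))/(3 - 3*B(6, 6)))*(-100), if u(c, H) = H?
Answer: 200/93 ≈ 2.1505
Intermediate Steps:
P(j) = 2 (P(j) = (2*j)/j = 2)
B(I, z) = -4 + I*z (B(I, z) = I*z - 4 = -4 + I*z)
(P(u(6, -5))/(3 - 3*B(6, 6)))*(-100) = (2/(3 - 3*(-4 + 6*6)))*(-100) = (2/(3 - 3*(-4 + 36)))*(-100) = (2/(3 - 3*32))*(-100) = (2/(3 - 96))*(-100) = (2/(-93))*(-100) = (2*(-1/93))*(-100) = -2/93*(-100) = 200/93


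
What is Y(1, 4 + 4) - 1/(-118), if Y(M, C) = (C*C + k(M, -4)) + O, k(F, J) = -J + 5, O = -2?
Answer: 8379/118 ≈ 71.008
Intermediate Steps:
k(F, J) = 5 - J
Y(M, C) = 7 + C² (Y(M, C) = (C*C + (5 - 1*(-4))) - 2 = (C² + (5 + 4)) - 2 = (C² + 9) - 2 = (9 + C²) - 2 = 7 + C²)
Y(1, 4 + 4) - 1/(-118) = (7 + (4 + 4)²) - 1/(-118) = (7 + 8²) - 1*(-1/118) = (7 + 64) + 1/118 = 71 + 1/118 = 8379/118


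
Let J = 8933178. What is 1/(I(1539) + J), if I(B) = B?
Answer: 1/8934717 ≈ 1.1192e-7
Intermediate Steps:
1/(I(1539) + J) = 1/(1539 + 8933178) = 1/8934717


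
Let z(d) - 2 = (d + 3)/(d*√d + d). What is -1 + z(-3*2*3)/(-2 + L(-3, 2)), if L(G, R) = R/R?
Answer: (-54*√2 + 23*I)/(6*(-I + 3*√2)) ≈ -3.0439 + 0.18608*I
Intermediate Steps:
L(G, R) = 1
z(d) = 2 + (3 + d)/(d + d^(3/2)) (z(d) = 2 + (d + 3)/(d*√d + d) = 2 + (3 + d)/(d^(3/2) + d) = 2 + (3 + d)/(d + d^(3/2)))
-1 + z(-3*2*3)/(-2 + L(-3, 2)) = -1 + ((3 + 2*(-3*2*3)^(3/2) + 3*(-3*2*3))/(-3*2*3 + (-3*2*3)^(3/2)))/(-2 + 1) = -1 + ((3 + 2*(-6*3)^(3/2) + 3*(-6*3))/(-6*3 + (-6*3)^(3/2)))/(-1) = -1 - (3 + 2*(-18)^(3/2) + 3*(-18))/(-18 + (-18)^(3/2)) = -1 - (3 + 2*(-54*I*√2) - 54)/(-18 - 54*I*√2) = -1 - (3 - 108*I*√2 - 54)/(-18 - 54*I*√2) = -1 - (-51 - 108*I*√2)/(-18 - 54*I*√2)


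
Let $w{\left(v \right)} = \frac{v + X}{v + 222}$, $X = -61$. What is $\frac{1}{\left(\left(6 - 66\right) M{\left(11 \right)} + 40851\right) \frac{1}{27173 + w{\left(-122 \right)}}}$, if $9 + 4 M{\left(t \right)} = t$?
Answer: $\frac{2717117}{4082100} \approx 0.66562$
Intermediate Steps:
$M{\left(t \right)} = - \frac{9}{4} + \frac{t}{4}$
$w{\left(v \right)} = \frac{-61 + v}{222 + v}$ ($w{\left(v \right)} = \frac{v - 61}{v + 222} = \frac{-61 + v}{222 + v}$)
$\frac{1}{\left(\left(6 - 66\right) M{\left(11 \right)} + 40851\right) \frac{1}{27173 + w{\left(-122 \right)}}} = \frac{1}{\left(\left(6 - 66\right) \left(- \frac{9}{4} + \frac{1}{4} \cdot 11\right) + 40851\right) \frac{1}{27173 + \frac{-61 - 122}{222 - 122}}} = \frac{1}{\left(- 60 \left(- \frac{9}{4} + \frac{11}{4}\right) + 40851\right) \frac{1}{27173 + \frac{1}{100} \left(-183\right)}} = \frac{1}{\left(\left(-60\right) \frac{1}{2} + 40851\right) \frac{1}{27173 + \frac{1}{100} \left(-183\right)}} = \frac{1}{\left(-30 + 40851\right) \frac{1}{27173 - \frac{183}{100}}} = \frac{1}{40821 \frac{1}{\frac{2717117}{100}}} = \frac{1}{40821 \cdot \frac{100}{2717117}} = \frac{1}{\frac{4082100}{2717117}} = \frac{2717117}{4082100}$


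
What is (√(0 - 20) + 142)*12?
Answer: 1704 + 24*I*√5 ≈ 1704.0 + 53.666*I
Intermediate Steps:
(√(0 - 20) + 142)*12 = (√(-20) + 142)*12 = (2*I*√5 + 142)*12 = (142 + 2*I*√5)*12 = 1704 + 24*I*√5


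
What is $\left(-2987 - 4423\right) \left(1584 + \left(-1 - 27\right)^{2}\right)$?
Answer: $-17546880$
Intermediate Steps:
$\left(-2987 - 4423\right) \left(1584 + \left(-1 - 27\right)^{2}\right) = - 7410 \left(1584 + \left(-28\right)^{2}\right) = - 7410 \left(1584 + 784\right) = \left(-7410\right) 2368 = -17546880$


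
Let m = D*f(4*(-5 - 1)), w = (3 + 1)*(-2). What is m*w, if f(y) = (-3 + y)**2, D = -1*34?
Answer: 198288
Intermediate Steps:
D = -34
w = -8 (w = 4*(-2) = -8)
m = -24786 (m = -34*(-3 + 4*(-5 - 1))**2 = -34*(-3 + 4*(-6))**2 = -34*(-3 - 24)**2 = -34*(-27)**2 = -34*729 = -24786)
m*w = -24786*(-8) = 198288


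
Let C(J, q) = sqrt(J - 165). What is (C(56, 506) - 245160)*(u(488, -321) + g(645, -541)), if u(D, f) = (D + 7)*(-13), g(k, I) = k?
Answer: 1419476400 - 5790*I*sqrt(109) ≈ 1.4195e+9 - 60449.0*I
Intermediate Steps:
C(J, q) = sqrt(-165 + J)
u(D, f) = -91 - 13*D (u(D, f) = (7 + D)*(-13) = -91 - 13*D)
(C(56, 506) - 245160)*(u(488, -321) + g(645, -541)) = (sqrt(-165 + 56) - 245160)*((-91 - 13*488) + 645) = (sqrt(-109) - 245160)*((-91 - 6344) + 645) = (I*sqrt(109) - 245160)*(-6435 + 645) = (-245160 + I*sqrt(109))*(-5790) = 1419476400 - 5790*I*sqrt(109)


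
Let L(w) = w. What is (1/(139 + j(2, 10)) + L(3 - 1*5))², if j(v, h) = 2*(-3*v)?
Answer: 64009/16129 ≈ 3.9686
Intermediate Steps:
j(v, h) = -6*v
(1/(139 + j(2, 10)) + L(3 - 1*5))² = (1/(139 - 6*2) + (3 - 1*5))² = (1/(139 - 12) + (3 - 5))² = (1/127 - 2)² = (-253/127)² = 64009/16129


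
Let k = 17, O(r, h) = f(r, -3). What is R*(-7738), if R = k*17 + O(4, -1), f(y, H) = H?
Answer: -2213068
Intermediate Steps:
O(r, h) = -3
R = 286 (R = 17*17 - 3 = 289 - 3 = 286)
R*(-7738) = 286*(-7738) = -2213068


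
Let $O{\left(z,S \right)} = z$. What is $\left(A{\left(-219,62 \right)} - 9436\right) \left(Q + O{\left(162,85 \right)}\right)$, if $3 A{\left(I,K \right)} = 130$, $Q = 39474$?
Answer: $-372287736$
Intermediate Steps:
$A{\left(I,K \right)} = \frac{130}{3}$ ($A{\left(I,K \right)} = \frac{1}{3} \cdot 130 = \frac{130}{3}$)
$\left(A{\left(-219,62 \right)} - 9436\right) \left(Q + O{\left(162,85 \right)}\right) = \left(\frac{130}{3} - 9436\right) \left(39474 + 162\right) = \left(- \frac{28178}{3}\right) 39636 = -372287736$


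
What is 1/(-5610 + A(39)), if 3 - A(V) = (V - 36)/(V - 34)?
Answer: -5/28038 ≈ -0.00017833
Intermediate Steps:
A(V) = 3 - (-36 + V)/(-34 + V) (A(V) = 3 - (V - 36)/(V - 34) = 3 - (-36 + V)/(-34 + V))
1/(-5610 + A(39)) = 1/(-5610 + 2*(-33 + 39)/(-34 + 39)) = 1/(-5610 + 2*6/5) = 1/(-5610 + 2*(⅕)*6) = 1/(-5610 + 12/5) = 1/(-28038/5) = -5/28038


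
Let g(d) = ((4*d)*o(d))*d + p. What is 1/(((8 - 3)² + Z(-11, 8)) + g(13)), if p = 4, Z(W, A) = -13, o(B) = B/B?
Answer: 1/692 ≈ 0.0014451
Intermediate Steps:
o(B) = 1
g(d) = 4 + 4*d² (g(d) = ((4*d)*1)*d + 4 = (4*d)*d + 4 = 4*d² + 4 = 4 + 4*d²)
1/(((8 - 3)² + Z(-11, 8)) + g(13)) = 1/(((8 - 3)² - 13) + (4 + 4*13²)) = 1/((5² - 13) + (4 + 4*169)) = 1/((25 - 13) + (4 + 676)) = 1/(12 + 680) = 1/692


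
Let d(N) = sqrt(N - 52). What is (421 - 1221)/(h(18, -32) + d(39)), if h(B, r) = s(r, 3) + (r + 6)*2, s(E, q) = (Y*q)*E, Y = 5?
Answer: 425600/283037 + 800*I*sqrt(13)/283037 ≈ 1.5037 + 0.010191*I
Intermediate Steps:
d(N) = sqrt(-52 + N)
s(E, q) = 5*E*q (s(E, q) = (5*q)*E = 5*E*q)
h(B, r) = 12 + 17*r (h(B, r) = 5*r*3 + (r + 6)*2 = 15*r + (6 + r)*2 = 15*r + (12 + 2*r) = 12 + 17*r)
(421 - 1221)/(h(18, -32) + d(39)) = (421 - 1221)/((12 + 17*(-32)) + sqrt(-52 + 39)) = -800/((12 - 544) + sqrt(-13)) = -800/(-532 + I*sqrt(13))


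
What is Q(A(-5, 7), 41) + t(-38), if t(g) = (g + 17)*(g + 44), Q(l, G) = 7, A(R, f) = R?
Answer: -119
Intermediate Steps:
t(g) = (17 + g)*(44 + g)
Q(A(-5, 7), 41) + t(-38) = 7 + (748 + (-38)² + 61*(-38)) = 7 + (748 + 1444 - 2318) = 7 - 126 = -119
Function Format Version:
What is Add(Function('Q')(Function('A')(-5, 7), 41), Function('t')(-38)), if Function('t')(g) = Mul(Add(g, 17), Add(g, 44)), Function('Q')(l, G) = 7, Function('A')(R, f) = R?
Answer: -119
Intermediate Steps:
Function('t')(g) = Mul(Add(17, g), Add(44, g))
Add(Function('Q')(Function('A')(-5, 7), 41), Function('t')(-38)) = Add(7, Add(748, Pow(-38, 2), Mul(61, -38))) = Add(7, Add(748, 1444, -2318)) = Add(7, -126) = -119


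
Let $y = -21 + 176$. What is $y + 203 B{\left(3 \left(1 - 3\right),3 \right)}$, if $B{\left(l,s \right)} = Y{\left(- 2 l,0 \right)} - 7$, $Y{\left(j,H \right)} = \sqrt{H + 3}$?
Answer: $-1266 + 203 \sqrt{3} \approx -914.39$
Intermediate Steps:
$Y{\left(j,H \right)} = \sqrt{3 + H}$
$y = 155$
$B{\left(l,s \right)} = -7 + \sqrt{3}$ ($B{\left(l,s \right)} = \sqrt{3 + 0} - 7 = \sqrt{3} - 7 = -7 + \sqrt{3}$)
$y + 203 B{\left(3 \left(1 - 3\right),3 \right)} = 155 + 203 \left(-7 + \sqrt{3}\right) = 155 - \left(1421 - 203 \sqrt{3}\right) = -1266 + 203 \sqrt{3}$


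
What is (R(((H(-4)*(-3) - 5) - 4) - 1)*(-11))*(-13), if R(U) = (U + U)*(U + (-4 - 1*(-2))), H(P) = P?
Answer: 0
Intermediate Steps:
R(U) = 2*U*(-2 + U) (R(U) = (2*U)*(U + (-4 + 2)) = (2*U)*(U - 2) = (2*U)*(-2 + U) = 2*U*(-2 + U))
(R(((H(-4)*(-3) - 5) - 4) - 1)*(-11))*(-13) = ((2*(((-4*(-3) - 5) - 4) - 1)*(-2 + (((-4*(-3) - 5) - 4) - 1)))*(-11))*(-13) = ((2*(((12 - 5) - 4) - 1)*(-2 + (((12 - 5) - 4) - 1)))*(-11))*(-13) = ((2*((7 - 4) - 1)*(-2 + ((7 - 4) - 1)))*(-11))*(-13) = ((2*(3 - 1)*(-2 + (3 - 1)))*(-11))*(-13) = ((2*2*(-2 + 2))*(-11))*(-13) = ((2*2*0)*(-11))*(-13) = (0*(-11))*(-13) = 0*(-13) = 0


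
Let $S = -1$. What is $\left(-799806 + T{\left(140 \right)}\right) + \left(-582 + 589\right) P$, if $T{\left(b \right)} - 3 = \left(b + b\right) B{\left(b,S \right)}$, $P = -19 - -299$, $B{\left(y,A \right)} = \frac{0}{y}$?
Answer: $-797843$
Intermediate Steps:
$B{\left(y,A \right)} = 0$
$P = 280$ ($P = -19 + 299 = 280$)
$T{\left(b \right)} = 3$ ($T{\left(b \right)} = 3 + \left(b + b\right) 0 = 3 + 2 b 0 = 3 + 0 = 3$)
$\left(-799806 + T{\left(140 \right)}\right) + \left(-582 + 589\right) P = \left(-799806 + 3\right) + \left(-582 + 589\right) 280 = -799803 + 7 \cdot 280 = -799803 + 1960 = -797843$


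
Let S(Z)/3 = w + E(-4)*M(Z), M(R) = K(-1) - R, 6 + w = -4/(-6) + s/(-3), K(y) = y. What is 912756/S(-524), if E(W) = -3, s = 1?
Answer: -228189/1181 ≈ -193.22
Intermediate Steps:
w = -17/3 (w = -6 + (-4/(-6) + 1/(-3)) = -6 + (-4*(-⅙) + 1*(-⅓)) = -6 + (⅔ - ⅓) = -6 + ⅓ = -17/3 ≈ -5.6667)
M(R) = -1 - R
S(Z) = -8 + 9*Z (S(Z) = 3*(-17/3 - 3*(-1 - Z)) = 3*(-17/3 + (3 + 3*Z)) = 3*(-8/3 + 3*Z) = -8 + 9*Z)
912756/S(-524) = 912756/(-8 + 9*(-524)) = 912756/(-8 - 4716) = 912756/(-4724) = 912756*(-1/4724) = -228189/1181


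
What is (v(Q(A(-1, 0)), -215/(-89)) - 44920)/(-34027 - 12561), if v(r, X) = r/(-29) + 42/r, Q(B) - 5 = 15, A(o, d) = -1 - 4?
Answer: 13026391/13510520 ≈ 0.96417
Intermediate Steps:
A(o, d) = -5
Q(B) = 20 (Q(B) = 5 + 15 = 20)
v(r, X) = 42/r - r/29 (v(r, X) = r*(-1/29) + 42/r = -r/29 + 42/r = 42/r - r/29)
(v(Q(A(-1, 0)), -215/(-89)) - 44920)/(-34027 - 12561) = ((42/20 - 1/29*20) - 44920)/(-34027 - 12561) = ((42*(1/20) - 20/29) - 44920)/(-46588) = ((21/10 - 20/29) - 44920)*(-1/46588) = (409/290 - 44920)*(-1/46588) = -13026391/290*(-1/46588) = 13026391/13510520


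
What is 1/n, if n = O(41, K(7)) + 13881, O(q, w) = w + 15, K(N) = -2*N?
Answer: 1/13882 ≈ 7.2036e-5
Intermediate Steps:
O(q, w) = 15 + w
n = 13882 (n = (15 - 2*7) + 13881 = (15 - 14) + 13881 = 1 + 13881 = 13882)
1/n = 1/13882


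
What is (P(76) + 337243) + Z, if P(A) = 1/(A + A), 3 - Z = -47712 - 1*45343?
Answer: 65405753/152 ≈ 4.3030e+5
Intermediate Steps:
Z = 93058 (Z = 3 - (-47712 - 1*45343) = 3 - (-47712 - 45343) = 3 - 1*(-93055) = 3 + 93055 = 93058)
P(A) = 1/(2*A)
(P(76) + 337243) + Z = ((½)/76 + 337243) + 93058 = ((½)*(1/76) + 337243) + 93058 = (1/152 + 337243) + 93058 = 51260937/152 + 93058 = 65405753/152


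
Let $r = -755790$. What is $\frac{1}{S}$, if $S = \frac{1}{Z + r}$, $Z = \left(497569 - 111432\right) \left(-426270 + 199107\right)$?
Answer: $-87716795121$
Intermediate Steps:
$Z = -87716039331$ ($Z = 386137 \left(-227163\right) = -87716039331$)
$S = - \frac{1}{87716795121}$ ($S = \frac{1}{-87716039331 - 755790} = \frac{1}{-87716795121} = - \frac{1}{87716795121} \approx -1.14 \cdot 10^{-11}$)
$\frac{1}{S} = \frac{1}{- \frac{1}{87716795121}} = -87716795121$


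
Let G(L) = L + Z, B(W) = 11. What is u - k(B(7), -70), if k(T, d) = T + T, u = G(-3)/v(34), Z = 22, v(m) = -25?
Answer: -569/25 ≈ -22.760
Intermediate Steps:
G(L) = 22 + L (G(L) = L + 22 = 22 + L)
u = -19/25 (u = (22 - 3)/(-25) = 19*(-1/25) = -19/25 ≈ -0.76000)
k(T, d) = 2*T
u - k(B(7), -70) = -19/25 - 2*11 = -19/25 - 1*22 = -19/25 - 22 = -569/25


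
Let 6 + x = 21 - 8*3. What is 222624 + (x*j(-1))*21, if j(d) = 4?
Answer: 221868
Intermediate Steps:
x = -9 (x = -6 + (21 - 8*3) = -6 + (21 - 1*24) = -6 + (21 - 24) = -6 - 3 = -9)
222624 + (x*j(-1))*21 = 222624 - 9*4*21 = 222624 - 36*21 = 222624 - 756 = 221868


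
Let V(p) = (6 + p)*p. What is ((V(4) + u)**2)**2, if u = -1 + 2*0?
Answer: 2313441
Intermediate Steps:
u = -1 (u = -1 + 0 = -1)
V(p) = p*(6 + p)
((V(4) + u)**2)**2 = ((4*(6 + 4) - 1)**2)**2 = ((4*10 - 1)**2)**2 = ((40 - 1)**2)**2 = (39**2)**2 = 1521**2 = 2313441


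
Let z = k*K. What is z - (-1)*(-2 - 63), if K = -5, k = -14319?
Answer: 71530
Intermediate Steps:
z = 71595 (z = -14319*(-5) = 71595)
z - (-1)*(-2 - 63) = 71595 - (-1)*(-2 - 63) = 71595 - (-1)*(-65) = 71595 - 1*65 = 71595 - 65 = 71530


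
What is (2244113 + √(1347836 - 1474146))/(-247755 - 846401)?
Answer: -2244113/1094156 - I*√126310/1094156 ≈ -2.051 - 0.00032482*I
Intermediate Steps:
(2244113 + √(1347836 - 1474146))/(-247755 - 846401) = (2244113 + √(-126310))/(-1094156) = (2244113 + I*√126310)*(-1/1094156) = -2244113/1094156 - I*√126310/1094156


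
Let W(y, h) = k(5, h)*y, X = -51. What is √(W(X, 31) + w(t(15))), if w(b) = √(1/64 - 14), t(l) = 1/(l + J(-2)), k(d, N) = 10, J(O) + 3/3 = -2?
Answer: √(-8160 + 2*I*√895)/4 ≈ 0.082795 + 22.583*I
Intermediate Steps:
J(O) = -3 (J(O) = -1 - 2 = -3)
t(l) = 1/(-3 + l) (t(l) = 1/(l - 3) = 1/(-3 + l))
w(b) = I*√895/8 (w(b) = √(1/64 - 14) = √(-895/64) = I*√895/8)
W(y, h) = 10*y
√(W(X, 31) + w(t(15))) = √(10*(-51) + I*√895/8) = √(-510 + I*√895/8)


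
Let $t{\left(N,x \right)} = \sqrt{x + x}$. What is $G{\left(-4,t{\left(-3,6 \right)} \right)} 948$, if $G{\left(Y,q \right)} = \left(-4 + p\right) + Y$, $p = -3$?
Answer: $-10428$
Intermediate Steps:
$t{\left(N,x \right)} = \sqrt{2} \sqrt{x}$ ($t{\left(N,x \right)} = \sqrt{2 x} = \sqrt{2} \sqrt{x}$)
$G{\left(Y,q \right)} = -7 + Y$ ($G{\left(Y,q \right)} = \left(-4 - 3\right) + Y = -7 + Y$)
$G{\left(-4,t{\left(-3,6 \right)} \right)} 948 = \left(-7 - 4\right) 948 = \left(-11\right) 948 = -10428$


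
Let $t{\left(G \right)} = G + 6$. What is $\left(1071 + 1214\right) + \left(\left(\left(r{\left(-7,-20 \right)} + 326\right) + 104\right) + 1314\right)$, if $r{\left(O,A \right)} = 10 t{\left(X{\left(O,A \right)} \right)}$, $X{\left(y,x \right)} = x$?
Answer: $3889$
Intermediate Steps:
$t{\left(G \right)} = 6 + G$
$r{\left(O,A \right)} = 60 + 10 A$ ($r{\left(O,A \right)} = 10 \left(6 + A\right) = 60 + 10 A$)
$\left(1071 + 1214\right) + \left(\left(\left(r{\left(-7,-20 \right)} + 326\right) + 104\right) + 1314\right) = \left(1071 + 1214\right) + \left(\left(\left(\left(60 + 10 \left(-20\right)\right) + 326\right) + 104\right) + 1314\right) = 2285 + \left(\left(\left(\left(60 - 200\right) + 326\right) + 104\right) + 1314\right) = 2285 + \left(\left(\left(-140 + 326\right) + 104\right) + 1314\right) = 2285 + \left(\left(186 + 104\right) + 1314\right) = 2285 + \left(290 + 1314\right) = 2285 + 1604 = 3889$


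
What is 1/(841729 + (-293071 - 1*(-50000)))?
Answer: 1/598658 ≈ 1.6704e-6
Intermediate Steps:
1/(841729 + (-293071 - 1*(-50000))) = 1/(841729 + (-293071 + 50000)) = 1/(841729 - 243071) = 1/598658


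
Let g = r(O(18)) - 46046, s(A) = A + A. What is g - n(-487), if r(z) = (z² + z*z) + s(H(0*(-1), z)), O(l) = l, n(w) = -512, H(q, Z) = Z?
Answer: -44850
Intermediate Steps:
s(A) = 2*A
r(z) = 2*z + 2*z² (r(z) = (z² + z*z) + 2*z = (z² + z²) + 2*z = 2*z² + 2*z = 2*z + 2*z²)
g = -45362 (g = 2*18*(1 + 18) - 46046 = 2*18*19 - 46046 = 684 - 46046 = -45362)
g - n(-487) = -45362 - 1*(-512) = -45362 + 512 = -44850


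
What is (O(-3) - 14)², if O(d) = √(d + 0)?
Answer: (14 - I*√3)² ≈ 193.0 - 48.497*I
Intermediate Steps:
O(d) = √d
(O(-3) - 14)² = (√(-3) - 14)² = (I*√3 - 14)² = (-14 + I*√3)²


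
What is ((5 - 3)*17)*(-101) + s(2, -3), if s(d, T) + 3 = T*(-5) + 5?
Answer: -3417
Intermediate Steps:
s(d, T) = 2 - 5*T (s(d, T) = -3 + (T*(-5) + 5) = -3 + (-5*T + 5) = -3 + (5 - 5*T) = 2 - 5*T)
((5 - 3)*17)*(-101) + s(2, -3) = ((5 - 3)*17)*(-101) + (2 - 5*(-3)) = (2*17)*(-101) + (2 + 15) = 34*(-101) + 17 = -3434 + 17 = -3417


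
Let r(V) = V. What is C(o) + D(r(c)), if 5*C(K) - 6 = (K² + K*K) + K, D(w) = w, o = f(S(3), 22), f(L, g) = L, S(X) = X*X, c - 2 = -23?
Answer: 72/5 ≈ 14.400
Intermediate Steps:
c = -21 (c = 2 - 23 = -21)
S(X) = X²
o = 9 (o = 3² = 9)
C(K) = 6/5 + K/5 + 2*K²/5 (C(K) = 6/5 + ((K² + K*K) + K)/5 = 6/5 + ((K² + K²) + K)/5 = 6/5 + (2*K² + K)/5 = 6/5 + (K + 2*K²)/5 = 6/5 + (K/5 + 2*K²/5) = 6/5 + K/5 + 2*K²/5)
C(o) + D(r(c)) = (6/5 + (⅕)*9 + (⅖)*9²) - 21 = (6/5 + 9/5 + (⅖)*81) - 21 = (6/5 + 9/5 + 162/5) - 21 = 177/5 - 21 = 72/5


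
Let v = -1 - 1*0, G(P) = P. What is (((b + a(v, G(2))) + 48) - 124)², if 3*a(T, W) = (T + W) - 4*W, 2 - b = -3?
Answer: 48400/9 ≈ 5377.8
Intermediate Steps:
b = 5 (b = 2 - 1*(-3) = 2 + 3 = 5)
v = -1 (v = -1 + 0 = -1)
a(T, W) = -W + T/3 (a(T, W) = ((T + W) - 4*W)/3 = (T - 3*W)/3 = -W + T/3)
(((b + a(v, G(2))) + 48) - 124)² = (((5 + (-1*2 + (⅓)*(-1))) + 48) - 124)² = (((5 + (-2 - ⅓)) + 48) - 124)² = (((5 - 7/3) + 48) - 124)² = ((8/3 + 48) - 124)² = (152/3 - 124)² = (-220/3)² = 48400/9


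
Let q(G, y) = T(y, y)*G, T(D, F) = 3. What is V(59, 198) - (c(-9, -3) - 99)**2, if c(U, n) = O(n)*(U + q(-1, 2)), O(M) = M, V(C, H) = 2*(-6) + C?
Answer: -3922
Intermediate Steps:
V(C, H) = -12 + C
q(G, y) = 3*G
c(U, n) = n*(-3 + U) (c(U, n) = n*(U + 3*(-1)) = n*(U - 3) = n*(-3 + U))
V(59, 198) - (c(-9, -3) - 99)**2 = (-12 + 59) - (-3*(-3 - 9) - 99)**2 = 47 - (-3*(-12) - 99)**2 = 47 - (36 - 99)**2 = 47 - 1*(-63)**2 = 47 - 1*3969 = 47 - 3969 = -3922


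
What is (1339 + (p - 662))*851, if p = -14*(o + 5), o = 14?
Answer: 349761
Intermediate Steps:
p = -266 (p = -14*(14 + 5) = -14*19 = -266)
(1339 + (p - 662))*851 = (1339 + (-266 - 662))*851 = (1339 - 928)*851 = 411*851 = 349761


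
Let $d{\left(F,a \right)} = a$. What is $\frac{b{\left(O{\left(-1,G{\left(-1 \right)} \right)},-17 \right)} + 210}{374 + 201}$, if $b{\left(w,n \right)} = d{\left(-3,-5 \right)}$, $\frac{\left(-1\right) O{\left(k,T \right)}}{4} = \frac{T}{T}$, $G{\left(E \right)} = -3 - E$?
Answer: $\frac{41}{115} \approx 0.35652$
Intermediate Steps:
$O{\left(k,T \right)} = -4$ ($O{\left(k,T \right)} = - 4 \frac{T}{T} = \left(-4\right) 1 = -4$)
$b{\left(w,n \right)} = -5$
$\frac{b{\left(O{\left(-1,G{\left(-1 \right)} \right)},-17 \right)} + 210}{374 + 201} = \frac{-5 + 210}{374 + 201} = \frac{205}{575} = 205 \cdot \frac{1}{575} = \frac{41}{115}$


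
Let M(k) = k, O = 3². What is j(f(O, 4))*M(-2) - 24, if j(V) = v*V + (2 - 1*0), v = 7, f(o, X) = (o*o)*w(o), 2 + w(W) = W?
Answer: -7966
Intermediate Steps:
w(W) = -2 + W
O = 9
f(o, X) = o²*(-2 + o) (f(o, X) = (o*o)*(-2 + o) = o²*(-2 + o))
j(V) = 2 + 7*V (j(V) = 7*V + (2 - 1*0) = 7*V + (2 + 0) = 7*V + 2 = 2 + 7*V)
j(f(O, 4))*M(-2) - 24 = (2 + 7*(9²*(-2 + 9)))*(-2) - 24 = (2 + 7*(81*7))*(-2) - 24 = (2 + 7*567)*(-2) - 24 = (2 + 3969)*(-2) - 24 = 3971*(-2) - 24 = -7942 - 24 = -7966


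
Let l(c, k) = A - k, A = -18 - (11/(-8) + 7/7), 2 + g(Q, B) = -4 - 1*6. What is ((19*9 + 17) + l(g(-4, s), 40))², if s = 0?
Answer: 1087849/64 ≈ 16998.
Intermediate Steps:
g(Q, B) = -12 (g(Q, B) = -2 + (-4 - 1*6) = -2 + (-4 - 6) = -2 - 10 = -12)
A = -141/8 (A = -18 - (11*(-⅛) + 7*(⅐)) = -18 - (-11/8 + 1) = -18 - 1*(-3/8) = -18 + 3/8 = -141/8 ≈ -17.625)
l(c, k) = -141/8 - k
((19*9 + 17) + l(g(-4, s), 40))² = ((19*9 + 17) + (-141/8 - 1*40))² = ((171 + 17) + (-141/8 - 40))² = (188 - 461/8)² = (1043/8)² = 1087849/64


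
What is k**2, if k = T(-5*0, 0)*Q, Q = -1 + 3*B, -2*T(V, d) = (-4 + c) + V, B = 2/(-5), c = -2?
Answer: 1089/25 ≈ 43.560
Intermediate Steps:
B = -2/5 (B = 2*(-1/5) = -2/5 ≈ -0.40000)
T(V, d) = 3 - V/2 (T(V, d) = -((-4 - 2) + V)/2 = -(-6 + V)/2 = 3 - V/2)
Q = -11/5 (Q = -1 + 3*(-2/5) = -1 - 6/5 = -11/5 ≈ -2.2000)
k = -33/5 (k = (3 - (-5)*0/2)*(-11/5) = (3 - 1/2*0)*(-11/5) = (3 + 0)*(-11/5) = 3*(-11/5) = -33/5 ≈ -6.6000)
k**2 = (-33/5)**2 = 1089/25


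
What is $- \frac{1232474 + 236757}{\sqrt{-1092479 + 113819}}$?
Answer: $\frac{1469231 i \sqrt{27185}}{163110} \approx 1485.2 i$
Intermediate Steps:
$- \frac{1232474 + 236757}{\sqrt{-1092479 + 113819}} = - \frac{1469231}{\sqrt{-978660}} = - \frac{1469231}{6 i \sqrt{27185}} = - 1469231 \left(- \frac{i \sqrt{27185}}{163110}\right) = - \frac{\left(-1469231\right) i \sqrt{27185}}{163110} = \frac{1469231 i \sqrt{27185}}{163110}$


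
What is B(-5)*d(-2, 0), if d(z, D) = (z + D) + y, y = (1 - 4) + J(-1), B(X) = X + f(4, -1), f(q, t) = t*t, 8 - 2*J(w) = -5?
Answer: -6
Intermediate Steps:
J(w) = 13/2 (J(w) = 4 - ½*(-5) = 4 + 5/2 = 13/2)
f(q, t) = t²
B(X) = 1 + X (B(X) = X + (-1)² = X + 1 = 1 + X)
y = 7/2 (y = (1 - 4) + 13/2 = -3 + 13/2 = 7/2 ≈ 3.5000)
d(z, D) = 7/2 + D + z (d(z, D) = (z + D) + 7/2 = (D + z) + 7/2 = 7/2 + D + z)
B(-5)*d(-2, 0) = (1 - 5)*(7/2 + 0 - 2) = -4*3/2 = -6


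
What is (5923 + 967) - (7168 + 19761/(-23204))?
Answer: -6430951/23204 ≈ -277.15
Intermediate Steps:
(5923 + 967) - (7168 + 19761/(-23204)) = 6890 - (7168 + 19761*(-1/23204)) = 6890 - (7168 - 19761/23204) = 6890 - 1*166306511/23204 = 6890 - 166306511/23204 = -6430951/23204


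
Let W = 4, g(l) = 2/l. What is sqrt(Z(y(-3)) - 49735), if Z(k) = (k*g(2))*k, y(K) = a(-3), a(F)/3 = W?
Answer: I*sqrt(49591) ≈ 222.69*I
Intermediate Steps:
a(F) = 12 (a(F) = 3*4 = 12)
y(K) = 12
Z(k) = k**2 (Z(k) = (k*(2/2))*k = (k*(2*(1/2)))*k = (k*1)*k = k*k = k**2)
sqrt(Z(y(-3)) - 49735) = sqrt(12**2 - 49735) = sqrt(144 - 49735) = sqrt(-49591) = I*sqrt(49591)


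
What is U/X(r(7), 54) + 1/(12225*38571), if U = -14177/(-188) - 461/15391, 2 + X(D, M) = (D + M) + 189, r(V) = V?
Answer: 102846238305241009/338365546010762400 ≈ 0.30395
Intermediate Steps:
X(D, M) = 187 + D + M (X(D, M) = -2 + ((D + M) + 189) = -2 + (189 + D + M) = 187 + D + M)
U = 218111539/2893508 (U = -14177*(-1/188) - 461*1/15391 = 14177/188 - 461/15391 = 218111539/2893508 ≈ 75.380)
U/X(r(7), 54) + 1/(12225*38571) = 218111539/(2893508*(187 + 7 + 54)) + 1/(12225*38571) = (218111539/2893508)/248 + (1/12225)*(1/38571) = (218111539/2893508)*(1/248) + 1/471530475 = 218111539/717589984 + 1/471530475 = 102846238305241009/338365546010762400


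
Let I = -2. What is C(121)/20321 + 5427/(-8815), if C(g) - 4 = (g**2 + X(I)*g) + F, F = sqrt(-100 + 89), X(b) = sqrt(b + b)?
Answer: 18813608/179129615 + 242*I/20321 + I*sqrt(11)/20321 ≈ 0.10503 + 0.012072*I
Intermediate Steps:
X(b) = sqrt(2)*sqrt(b) (X(b) = sqrt(2*b) = sqrt(2)*sqrt(b))
F = I*sqrt(11) (F = sqrt(-11) = I*sqrt(11) ≈ 3.3166*I)
C(g) = 4 + g**2 + I*sqrt(11) + 2*I*g (C(g) = 4 + ((g**2 + (sqrt(2)*sqrt(-2))*g) + I*sqrt(11)) = 4 + ((g**2 + (sqrt(2)*(I*sqrt(2)))*g) + I*sqrt(11)) = 4 + ((g**2 + (2*I)*g) + I*sqrt(11)) = 4 + ((g**2 + 2*I*g) + I*sqrt(11)) = 4 + (g**2 + I*sqrt(11) + 2*I*g) = 4 + g**2 + I*sqrt(11) + 2*I*g)
C(121)/20321 + 5427/(-8815) = (4 + 121**2 + I*sqrt(11) + 2*I*121)/20321 + 5427/(-8815) = (4 + 14641 + I*sqrt(11) + 242*I)*(1/20321) + 5427*(-1/8815) = (14645 + 242*I + I*sqrt(11))*(1/20321) - 5427/8815 = (14645/20321 + 242*I/20321 + I*sqrt(11)/20321) - 5427/8815 = 18813608/179129615 + 242*I/20321 + I*sqrt(11)/20321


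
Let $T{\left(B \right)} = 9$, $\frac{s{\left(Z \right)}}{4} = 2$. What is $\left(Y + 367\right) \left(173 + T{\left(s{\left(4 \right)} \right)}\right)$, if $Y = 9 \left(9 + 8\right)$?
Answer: $94640$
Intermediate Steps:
$s{\left(Z \right)} = 8$ ($s{\left(Z \right)} = 4 \cdot 2 = 8$)
$Y = 153$ ($Y = 9 \cdot 17 = 153$)
$\left(Y + 367\right) \left(173 + T{\left(s{\left(4 \right)} \right)}\right) = \left(153 + 367\right) \left(173 + 9\right) = 520 \cdot 182 = 94640$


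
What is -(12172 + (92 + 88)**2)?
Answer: -44572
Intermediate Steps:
-(12172 + (92 + 88)**2) = -(12172 + 180**2) = -(12172 + 32400) = -1*44572 = -44572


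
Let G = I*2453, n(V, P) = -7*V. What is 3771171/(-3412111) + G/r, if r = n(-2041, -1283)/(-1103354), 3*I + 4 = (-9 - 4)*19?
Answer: 331139679438259493/20892355653 ≈ 1.5850e+7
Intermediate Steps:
I = -251/3 (I = -4/3 + ((-9 - 4)*19)/3 = -4/3 + (-13*19)/3 = -4/3 + (⅓)*(-247) = -4/3 - 247/3 = -251/3 ≈ -83.667)
G = -615703/3 (G = -251/3*2453 = -615703/3 ≈ -2.0523e+5)
r = -2041/157622 (r = -7*(-2041)/(-1103354) = 14287*(-1/1103354) = -2041/157622 ≈ -0.012949)
3771171/(-3412111) + G/r = 3771171/(-3412111) - 615703/(3*(-2041/157622)) = 3771171*(-1/3412111) - 615703/3*(-157622/2041) = -3771171/3412111 + 97048338266/6123 = 331139679438259493/20892355653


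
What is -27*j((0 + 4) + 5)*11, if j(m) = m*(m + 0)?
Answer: -24057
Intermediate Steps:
j(m) = m² (j(m) = m*m = m²)
-27*j((0 + 4) + 5)*11 = -27*((0 + 4) + 5)²*11 = -27*(4 + 5)²*11 = -27*9²*11 = -27*81*11 = -2187*11 = -24057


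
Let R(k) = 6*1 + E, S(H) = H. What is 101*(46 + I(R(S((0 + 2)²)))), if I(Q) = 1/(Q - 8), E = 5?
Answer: 14039/3 ≈ 4679.7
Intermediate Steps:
R(k) = 11 (R(k) = 6*1 + 5 = 6 + 5 = 11)
I(Q) = 1/(-8 + Q)
101*(46 + I(R(S((0 + 2)²)))) = 101*(46 + 1/(-8 + 11)) = 101*(46 + 1/3) = 101*(46 + ⅓) = 101*(139/3) = 14039/3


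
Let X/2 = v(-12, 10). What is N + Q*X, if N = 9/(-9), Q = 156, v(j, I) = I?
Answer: 3119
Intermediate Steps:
X = 20 (X = 2*10 = 20)
N = -1 (N = 9*(-⅑) = -1)
N + Q*X = -1 + 156*20 = -1 + 3120 = 3119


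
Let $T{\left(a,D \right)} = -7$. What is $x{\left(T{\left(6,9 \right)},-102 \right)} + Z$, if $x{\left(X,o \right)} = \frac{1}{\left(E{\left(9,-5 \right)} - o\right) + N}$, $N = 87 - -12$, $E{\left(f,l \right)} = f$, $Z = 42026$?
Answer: $\frac{8825461}{210} \approx 42026.0$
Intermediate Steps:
$N = 99$ ($N = 87 + 12 = 99$)
$x{\left(X,o \right)} = \frac{1}{108 - o}$ ($x{\left(X,o \right)} = \frac{1}{\left(9 - o\right) + 99} = \frac{1}{108 - o}$)
$x{\left(T{\left(6,9 \right)},-102 \right)} + Z = \frac{1}{108 - -102} + 42026 = \frac{1}{108 + 102} + 42026 = \frac{1}{210} + 42026 = \frac{8825461}{210}$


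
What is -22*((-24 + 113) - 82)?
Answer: -154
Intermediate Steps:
-22*((-24 + 113) - 82) = -22*(89 - 82) = -22*7 = -154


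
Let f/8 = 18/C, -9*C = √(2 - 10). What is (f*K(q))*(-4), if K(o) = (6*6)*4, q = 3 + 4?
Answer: -186624*I*√2 ≈ -2.6393e+5*I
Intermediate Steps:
C = -2*I*√2/9 (C = -√(2 - 10)/9 = -2*I*√2/9 ≈ -0.31427*I)
q = 7
K(o) = 144 (K(o) = 36*4 = 144)
f = 324*I*√2 (f = 8*(18/((-2*I*√2/9))) = 8*(18*(9*I*√2/4)) = 8*(81*I*√2/2) = 324*I*√2 ≈ 458.21*I)
(f*K(q))*(-4) = ((324*I*√2)*144)*(-4) = (46656*I*√2)*(-4) = -186624*I*√2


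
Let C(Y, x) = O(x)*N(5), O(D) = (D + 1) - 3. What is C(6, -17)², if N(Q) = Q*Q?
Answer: 225625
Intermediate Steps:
N(Q) = Q²
O(D) = -2 + D (O(D) = (1 + D) - 3 = -2 + D)
C(Y, x) = -50 + 25*x (C(Y, x) = (-2 + x)*5² = (-2 + x)*25 = -50 + 25*x)
C(6, -17)² = (-50 + 25*(-17))² = (-50 - 425)² = (-475)² = 225625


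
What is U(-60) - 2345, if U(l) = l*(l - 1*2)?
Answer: 1375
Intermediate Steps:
U(l) = l*(-2 + l) (U(l) = l*(l - 2) = l*(-2 + l))
U(-60) - 2345 = -60*(-2 - 60) - 2345 = -60*(-62) - 2345 = 3720 - 2345 = 1375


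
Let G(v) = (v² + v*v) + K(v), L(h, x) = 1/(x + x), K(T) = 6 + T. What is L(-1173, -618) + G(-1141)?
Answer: 3216846971/1236 ≈ 2.6026e+6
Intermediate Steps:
L(h, x) = 1/(2*x)
G(v) = 6 + v + 2*v² (G(v) = (v² + v*v) + (6 + v) = (v² + v²) + (6 + v) = 2*v² + (6 + v) = 6 + v + 2*v²)
L(-1173, -618) + G(-1141) = (½)/(-618) + (6 - 1141 + 2*(-1141)²) = (½)*(-1/618) + (6 - 1141 + 2*1301881) = -1/1236 + (6 - 1141 + 2603762) = -1/1236 + 2602627 = 3216846971/1236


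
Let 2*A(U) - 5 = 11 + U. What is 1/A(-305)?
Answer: -2/289 ≈ -0.0069204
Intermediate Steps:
A(U) = 8 + U/2 (A(U) = 5/2 + (11 + U)/2 = 5/2 + (11/2 + U/2) = 8 + U/2)
1/A(-305) = 1/(8 + (½)*(-305)) = 1/(8 - 305/2) = 1/(-289/2) = -2/289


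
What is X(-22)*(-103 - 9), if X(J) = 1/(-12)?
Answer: 28/3 ≈ 9.3333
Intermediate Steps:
X(J) = -1/12
X(-22)*(-103 - 9) = -(-103 - 9)/12 = -1/12*(-112) = 28/3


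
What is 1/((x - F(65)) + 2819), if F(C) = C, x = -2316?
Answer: 1/438 ≈ 0.0022831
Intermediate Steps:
1/((x - F(65)) + 2819) = 1/((-2316 - 1*65) + 2819) = 1/((-2316 - 65) + 2819) = 1/(-2381 + 2819) = 1/438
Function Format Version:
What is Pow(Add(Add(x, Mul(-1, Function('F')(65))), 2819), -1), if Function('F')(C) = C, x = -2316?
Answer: Rational(1, 438) ≈ 0.0022831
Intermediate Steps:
Pow(Add(Add(x, Mul(-1, Function('F')(65))), 2819), -1) = Pow(Add(Add(-2316, Mul(-1, 65)), 2819), -1) = Pow(Add(Add(-2316, -65), 2819), -1) = Pow(Add(-2381, 2819), -1) = Pow(438, -1) = Rational(1, 438)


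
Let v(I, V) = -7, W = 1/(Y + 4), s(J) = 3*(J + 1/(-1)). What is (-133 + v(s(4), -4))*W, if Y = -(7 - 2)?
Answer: 140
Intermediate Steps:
Y = -5 (Y = -1*5 = -5)
s(J) = -3 + 3*J (s(J) = 3*(J - 1) = 3*(-1 + J) = -3 + 3*J)
W = -1 (W = 1/(-5 + 4) = 1/(-1) = -1)
(-133 + v(s(4), -4))*W = (-133 - 7)*(-1) = -140*(-1) = 140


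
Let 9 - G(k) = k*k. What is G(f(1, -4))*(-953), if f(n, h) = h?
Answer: 6671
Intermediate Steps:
G(k) = 9 - k² (G(k) = 9 - k*k = 9 - k²)
G(f(1, -4))*(-953) = (9 - 1*(-4)²)*(-953) = (9 - 1*16)*(-953) = (9 - 16)*(-953) = -7*(-953) = 6671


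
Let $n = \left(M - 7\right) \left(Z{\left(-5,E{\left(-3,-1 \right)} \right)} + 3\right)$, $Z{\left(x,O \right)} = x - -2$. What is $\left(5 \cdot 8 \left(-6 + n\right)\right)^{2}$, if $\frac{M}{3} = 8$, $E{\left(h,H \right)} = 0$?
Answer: $57600$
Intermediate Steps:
$M = 24$ ($M = 3 \cdot 8 = 24$)
$Z{\left(x,O \right)} = 2 + x$ ($Z{\left(x,O \right)} = x + 2 = 2 + x$)
$n = 0$ ($n = \left(24 - 7\right) \left(\left(2 - 5\right) + 3\right) = 17 \left(-3 + 3\right) = 17 \cdot 0 = 0$)
$\left(5 \cdot 8 \left(-6 + n\right)\right)^{2} = \left(5 \cdot 8 \left(-6 + 0\right)\right)^{2} = \left(40 \left(-6\right)\right)^{2} = \left(-240\right)^{2} = 57600$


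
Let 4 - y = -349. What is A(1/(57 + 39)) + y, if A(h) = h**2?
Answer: 3253249/9216 ≈ 353.00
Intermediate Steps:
y = 353 (y = 4 - 1*(-349) = 4 + 349 = 353)
A(1/(57 + 39)) + y = (1/(57 + 39))**2 + 353 = (1/96)**2 + 353 = 1/9216 + 353 = 3253249/9216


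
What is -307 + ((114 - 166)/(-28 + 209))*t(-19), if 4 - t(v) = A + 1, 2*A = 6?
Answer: -307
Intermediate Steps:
A = 3 (A = (1/2)*6 = 3)
t(v) = 0 (t(v) = 4 - (3 + 1) = 4 - 1*4 = 4 - 4 = 0)
-307 + ((114 - 166)/(-28 + 209))*t(-19) = -307 + ((114 - 166)/(-28 + 209))*0 = -307 - 52/181*0 = -307 + 0 = -307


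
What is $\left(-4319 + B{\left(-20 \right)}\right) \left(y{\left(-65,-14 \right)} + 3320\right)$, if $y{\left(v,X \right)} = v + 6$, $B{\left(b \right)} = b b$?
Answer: $-12779859$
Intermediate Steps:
$B{\left(b \right)} = b^{2}$
$y{\left(v,X \right)} = 6 + v$
$\left(-4319 + B{\left(-20 \right)}\right) \left(y{\left(-65,-14 \right)} + 3320\right) = \left(-4319 + \left(-20\right)^{2}\right) \left(\left(6 - 65\right) + 3320\right) = \left(-4319 + 400\right) \left(-59 + 3320\right) = \left(-3919\right) 3261 = -12779859$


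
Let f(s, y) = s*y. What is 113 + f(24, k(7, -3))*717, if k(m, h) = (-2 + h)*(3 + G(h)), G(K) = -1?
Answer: -171967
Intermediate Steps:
k(m, h) = -4 + 2*h (k(m, h) = (-2 + h)*(3 - 1) = (-2 + h)*2 = -4 + 2*h)
113 + f(24, k(7, -3))*717 = 113 + (24*(-4 + 2*(-3)))*717 = 113 + (24*(-4 - 6))*717 = 113 + (24*(-10))*717 = 113 - 240*717 = 113 - 172080 = -171967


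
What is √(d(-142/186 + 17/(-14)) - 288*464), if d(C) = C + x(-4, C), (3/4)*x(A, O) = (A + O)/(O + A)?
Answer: I*√226534593306/1302 ≈ 365.56*I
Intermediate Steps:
x(A, O) = 4/3 (x(A, O) = 4*((A + O)/(O + A))/3 = 4*((A + O)/(A + O))/3 = (4/3)*1 = 4/3)
d(C) = 4/3 + C (d(C) = C + 4/3 = 4/3 + C)
√(d(-142/186 + 17/(-14)) - 288*464) = √((4/3 + (-142/186 + 17/(-14))) - 288*464) = √((4/3 + (-142*1/186 + 17*(-1/14))) - 133632) = √((4/3 + (-71/93 - 17/14)) - 133632) = √((4/3 - 2575/1302) - 133632) = √(-839/1302 - 133632) = √(-173989703/1302) = I*√226534593306/1302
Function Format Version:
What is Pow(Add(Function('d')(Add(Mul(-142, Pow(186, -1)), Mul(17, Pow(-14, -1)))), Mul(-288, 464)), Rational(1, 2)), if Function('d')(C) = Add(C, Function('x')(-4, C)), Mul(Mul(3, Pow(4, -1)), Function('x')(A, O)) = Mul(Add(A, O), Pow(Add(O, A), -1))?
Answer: Mul(Rational(1, 1302), I, Pow(226534593306, Rational(1, 2))) ≈ Mul(365.56, I)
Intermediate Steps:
Function('x')(A, O) = Rational(4, 3) (Function('x')(A, O) = Mul(Rational(4, 3), Mul(Add(A, O), Pow(Add(O, A), -1))) = Mul(Rational(4, 3), Mul(Add(A, O), Pow(Add(A, O), -1))) = Mul(Rational(4, 3), 1) = Rational(4, 3))
Function('d')(C) = Add(Rational(4, 3), C) (Function('d')(C) = Add(C, Rational(4, 3)) = Add(Rational(4, 3), C))
Pow(Add(Function('d')(Add(Mul(-142, Pow(186, -1)), Mul(17, Pow(-14, -1)))), Mul(-288, 464)), Rational(1, 2)) = Pow(Add(Add(Rational(4, 3), Add(Mul(-142, Pow(186, -1)), Mul(17, Pow(-14, -1)))), Mul(-288, 464)), Rational(1, 2)) = Pow(Add(Add(Rational(4, 3), Add(Mul(-142, Rational(1, 186)), Mul(17, Rational(-1, 14)))), -133632), Rational(1, 2)) = Pow(Add(Add(Rational(4, 3), Add(Rational(-71, 93), Rational(-17, 14))), -133632), Rational(1, 2)) = Pow(Add(Add(Rational(4, 3), Rational(-2575, 1302)), -133632), Rational(1, 2)) = Pow(Add(Rational(-839, 1302), -133632), Rational(1, 2)) = Pow(Rational(-173989703, 1302), Rational(1, 2)) = Mul(Rational(1, 1302), I, Pow(226534593306, Rational(1, 2)))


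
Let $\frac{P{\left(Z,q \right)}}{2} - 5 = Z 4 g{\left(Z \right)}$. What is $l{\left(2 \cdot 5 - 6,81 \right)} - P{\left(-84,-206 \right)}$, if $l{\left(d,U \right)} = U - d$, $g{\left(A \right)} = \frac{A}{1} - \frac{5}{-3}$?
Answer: $-55261$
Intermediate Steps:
$g{\left(A \right)} = \frac{5}{3} + A$ ($g{\left(A \right)} = A 1 - - \frac{5}{3} = A + \frac{5}{3} = \frac{5}{3} + A$)
$P{\left(Z,q \right)} = 10 + 8 Z \left(\frac{5}{3} + Z\right)$ ($P{\left(Z,q \right)} = 10 + 2 Z 4 \left(\frac{5}{3} + Z\right) = 10 + 2 \cdot 4 Z \left(\frac{5}{3} + Z\right) = 10 + 8 Z \left(\frac{5}{3} + Z\right)$)
$l{\left(2 \cdot 5 - 6,81 \right)} - P{\left(-84,-206 \right)} = \left(81 - \left(2 \cdot 5 - 6\right)\right) - \left(10 + \frac{8}{3} \left(-84\right) \left(5 + 3 \left(-84\right)\right)\right) = \left(81 - \left(10 - 6\right)\right) - \left(10 + \frac{8}{3} \left(-84\right) \left(5 - 252\right)\right) = \left(81 - 4\right) - \left(10 + \frac{8}{3} \left(-84\right) \left(-247\right)\right) = \left(81 - 4\right) - \left(10 + 55328\right) = 77 - 55338 = -55261$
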